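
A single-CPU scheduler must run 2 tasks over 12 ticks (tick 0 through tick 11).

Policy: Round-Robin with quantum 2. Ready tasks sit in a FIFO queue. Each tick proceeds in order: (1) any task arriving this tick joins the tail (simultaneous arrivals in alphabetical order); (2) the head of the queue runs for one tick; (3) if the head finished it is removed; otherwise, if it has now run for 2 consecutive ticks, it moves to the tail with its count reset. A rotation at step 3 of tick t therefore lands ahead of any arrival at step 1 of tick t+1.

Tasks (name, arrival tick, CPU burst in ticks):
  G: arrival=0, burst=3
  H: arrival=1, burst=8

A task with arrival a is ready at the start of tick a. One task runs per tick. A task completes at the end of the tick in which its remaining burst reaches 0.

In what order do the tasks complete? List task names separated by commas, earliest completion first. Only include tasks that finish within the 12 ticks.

completion order = G, H

t=0: queue=[G] q_used=0 → run G
t=1: queue=[G,H] q_used=1 → run G
t=2: queue=[H,G] q_used=0 → run H
t=3: queue=[H,G] q_used=1 → run H
t=4: queue=[G,H] q_used=0 → run G
t=5: queue=[H] q_used=0 → run H
t=6: queue=[H] q_used=1 → run H
t=7: queue=[H] q_used=0 → run H
t=8: queue=[H] q_used=1 → run H
t=9: queue=[H] q_used=0 → run H
t=10: queue=[H] q_used=1 → run H
t=11: (idle)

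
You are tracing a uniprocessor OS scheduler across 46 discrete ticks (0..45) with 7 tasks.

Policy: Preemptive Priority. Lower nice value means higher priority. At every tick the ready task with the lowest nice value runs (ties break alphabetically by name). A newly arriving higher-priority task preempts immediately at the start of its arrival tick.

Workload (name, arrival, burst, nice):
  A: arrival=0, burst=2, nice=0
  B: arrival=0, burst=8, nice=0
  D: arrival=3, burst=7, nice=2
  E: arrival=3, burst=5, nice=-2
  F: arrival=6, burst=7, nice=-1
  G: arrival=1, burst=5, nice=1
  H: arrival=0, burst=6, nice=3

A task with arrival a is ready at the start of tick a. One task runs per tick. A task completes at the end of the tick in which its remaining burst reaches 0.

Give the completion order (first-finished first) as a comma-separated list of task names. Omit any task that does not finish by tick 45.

t=0: ready={A,B,H} → run A
t=1: ready={A,B,G,H} → run A
t=2: ready={B,G,H} → run B
t=3: ready={B,D,E,G,H} → run E
t=4: ready={B,D,E,G,H} → run E
t=5: ready={B,D,E,G,H} → run E
t=6: ready={B,D,E,F,G,H} → run E
t=7: ready={B,D,E,F,G,H} → run E
t=8: ready={B,D,F,G,H} → run F
t=9: ready={B,D,F,G,H} → run F
t=10: ready={B,D,F,G,H} → run F
t=11: ready={B,D,F,G,H} → run F
t=12: ready={B,D,F,G,H} → run F
t=13: ready={B,D,F,G,H} → run F
t=14: ready={B,D,F,G,H} → run F
t=15: ready={B,D,G,H} → run B
t=16: ready={B,D,G,H} → run B
t=17: ready={B,D,G,H} → run B
t=18: ready={B,D,G,H} → run B
t=19: ready={B,D,G,H} → run B
t=20: ready={B,D,G,H} → run B
t=21: ready={B,D,G,H} → run B
t=22: ready={D,G,H} → run G
t=23: ready={D,G,H} → run G
t=24: ready={D,G,H} → run G
t=25: ready={D,G,H} → run G
t=26: ready={D,G,H} → run G
t=27: ready={D,H} → run D
t=28: ready={D,H} → run D
t=29: ready={D,H} → run D
t=30: ready={D,H} → run D
t=31: ready={D,H} → run D
t=32: ready={D,H} → run D
t=33: ready={D,H} → run D
t=34: ready={H} → run H
t=35: ready={H} → run H
t=36: ready={H} → run H
t=37: ready={H} → run H
t=38: ready={H} → run H
t=39: ready={H} → run H
t=40: (idle)
t=41: (idle)
t=42: (idle)
t=43: (idle)
t=44: (idle)
t=45: (idle)

completion order = A, E, F, B, G, D, H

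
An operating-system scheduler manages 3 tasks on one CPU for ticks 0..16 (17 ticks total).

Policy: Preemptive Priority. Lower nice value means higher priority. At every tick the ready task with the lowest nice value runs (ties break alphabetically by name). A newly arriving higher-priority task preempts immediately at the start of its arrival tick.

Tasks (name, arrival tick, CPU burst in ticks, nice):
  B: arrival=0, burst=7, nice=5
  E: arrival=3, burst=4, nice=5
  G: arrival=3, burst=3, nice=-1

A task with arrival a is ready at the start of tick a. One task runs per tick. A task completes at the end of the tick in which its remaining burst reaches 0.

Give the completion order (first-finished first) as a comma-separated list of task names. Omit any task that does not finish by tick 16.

completion order = G, B, E

t=0: ready={B} → run B
t=1: ready={B} → run B
t=2: ready={B} → run B
t=3: ready={B,E,G} → run G
t=4: ready={B,E,G} → run G
t=5: ready={B,E,G} → run G
t=6: ready={B,E} → run B
t=7: ready={B,E} → run B
t=8: ready={B,E} → run B
t=9: ready={B,E} → run B
t=10: ready={E} → run E
t=11: ready={E} → run E
t=12: ready={E} → run E
t=13: ready={E} → run E
t=14: (idle)
t=15: (idle)
t=16: (idle)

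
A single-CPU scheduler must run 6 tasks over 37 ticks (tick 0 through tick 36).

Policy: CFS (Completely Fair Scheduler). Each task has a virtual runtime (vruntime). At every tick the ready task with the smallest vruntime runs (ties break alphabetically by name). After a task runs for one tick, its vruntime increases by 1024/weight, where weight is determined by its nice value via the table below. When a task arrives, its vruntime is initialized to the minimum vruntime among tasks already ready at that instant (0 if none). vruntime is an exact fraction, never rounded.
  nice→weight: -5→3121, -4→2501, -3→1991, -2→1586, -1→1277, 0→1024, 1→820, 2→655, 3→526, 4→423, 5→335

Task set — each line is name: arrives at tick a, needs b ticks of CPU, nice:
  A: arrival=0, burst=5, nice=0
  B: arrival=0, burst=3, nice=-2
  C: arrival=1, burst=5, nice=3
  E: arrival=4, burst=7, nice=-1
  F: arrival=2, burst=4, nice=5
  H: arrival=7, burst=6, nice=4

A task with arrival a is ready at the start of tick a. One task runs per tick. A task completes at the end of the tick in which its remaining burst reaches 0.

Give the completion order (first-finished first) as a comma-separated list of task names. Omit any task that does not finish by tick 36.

t=0: vr[A=0 B=0] → run A
t=1: vr[A=1 B=0 C=0] → run B
t=2: vr[A=1 B=512/793 C=0 F=0] → run C
t=3: vr[A=1 B=512/793 C=512/263 F=0] → run F
t=4: vr[A=1 B=512/793 C=512/263 E=512/793 F=1024/335] → run B
t=5: vr[A=1 B=1024/793 C=512/263 E=512/793 F=1024/335] → run E
t=6: vr[A=1 B=1024/793 C=512/263 E=1465856/1012661 F=1024/335] → run A
t=7: vr[A=2 B=1024/793 C=512/263 E=1465856/1012661 F=1024/335 H=1024/793] → run B
t=8: vr[A=2 C=512/263 E=1465856/1012661 F=1024/335 H=1024/793] → run H
t=9: vr[A=2 C=512/263 E=1465856/1012661 F=1024/335 H=1245184/335439] → run E
t=10: vr[A=2 C=512/263 E=2277888/1012661 F=1024/335 H=1245184/335439] → run C
t=11: vr[A=2 C=1024/263 E=2277888/1012661 F=1024/335 H=1245184/335439] → run A
t=12: vr[A=3 C=1024/263 E=2277888/1012661 F=1024/335 H=1245184/335439] → run E
t=13: vr[A=3 C=1024/263 E=3089920/1012661 F=1024/335 H=1245184/335439] → run A
t=14: vr[A=4 C=1024/263 E=3089920/1012661 F=1024/335 H=1245184/335439] → run E
t=15: vr[A=4 C=1024/263 E=3901952/1012661 F=1024/335 H=1245184/335439] → run F
t=16: vr[A=4 C=1024/263 E=3901952/1012661 F=2048/335 H=1245184/335439] → run H
t=17: vr[A=4 C=1024/263 E=3901952/1012661 F=2048/335 H=2057216/335439] → run E
t=18: vr[A=4 C=1024/263 E=4713984/1012661 F=2048/335 H=2057216/335439] → run C
t=19: vr[A=4 C=1536/263 E=4713984/1012661 F=2048/335 H=2057216/335439] → run A
t=20: vr[C=1536/263 E=4713984/1012661 F=2048/335 H=2057216/335439] → run E
t=21: vr[C=1536/263 E=5526016/1012661 F=2048/335 H=2057216/335439] → run E
t=22: vr[C=1536/263 F=2048/335 H=2057216/335439] → run C
t=23: vr[C=2048/263 F=2048/335 H=2057216/335439] → run F
t=24: vr[C=2048/263 F=3072/335 H=2057216/335439] → run H
t=25: vr[C=2048/263 F=3072/335 H=956416/111813] → run C
t=26: vr[F=3072/335 H=956416/111813] → run H
t=27: vr[F=3072/335 H=3681280/335439] → run F
t=28: vr[H=3681280/335439] → run H
t=29: vr[H=4493312/335439] → run H
t=30: (idle)
t=31: (idle)
t=32: (idle)
t=33: (idle)
t=34: (idle)
t=35: (idle)
t=36: (idle)

completion order = B, A, E, C, F, H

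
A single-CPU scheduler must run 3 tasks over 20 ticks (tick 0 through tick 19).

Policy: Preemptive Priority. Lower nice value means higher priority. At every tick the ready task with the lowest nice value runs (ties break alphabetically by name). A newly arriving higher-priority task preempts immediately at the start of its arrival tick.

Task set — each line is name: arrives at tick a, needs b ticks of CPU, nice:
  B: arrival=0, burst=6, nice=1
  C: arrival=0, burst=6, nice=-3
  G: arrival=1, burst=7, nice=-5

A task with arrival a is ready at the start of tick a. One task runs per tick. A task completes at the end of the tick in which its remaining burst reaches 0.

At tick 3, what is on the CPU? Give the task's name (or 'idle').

running at tick 3 = G

t=0: ready={B,C} → run C
t=1: ready={B,C,G} → run G
t=2: ready={B,C,G} → run G
t=3: ready={B,C,G} → run G
t=4: ready={B,C,G} → run G
t=5: ready={B,C,G} → run G
t=6: ready={B,C,G} → run G
t=7: ready={B,C,G} → run G
t=8: ready={B,C} → run C
t=9: ready={B,C} → run C
t=10: ready={B,C} → run C
t=11: ready={B,C} → run C
t=12: ready={B,C} → run C
t=13: ready={B} → run B
t=14: ready={B} → run B
t=15: ready={B} → run B
t=16: ready={B} → run B
t=17: ready={B} → run B
t=18: ready={B} → run B
t=19: (idle)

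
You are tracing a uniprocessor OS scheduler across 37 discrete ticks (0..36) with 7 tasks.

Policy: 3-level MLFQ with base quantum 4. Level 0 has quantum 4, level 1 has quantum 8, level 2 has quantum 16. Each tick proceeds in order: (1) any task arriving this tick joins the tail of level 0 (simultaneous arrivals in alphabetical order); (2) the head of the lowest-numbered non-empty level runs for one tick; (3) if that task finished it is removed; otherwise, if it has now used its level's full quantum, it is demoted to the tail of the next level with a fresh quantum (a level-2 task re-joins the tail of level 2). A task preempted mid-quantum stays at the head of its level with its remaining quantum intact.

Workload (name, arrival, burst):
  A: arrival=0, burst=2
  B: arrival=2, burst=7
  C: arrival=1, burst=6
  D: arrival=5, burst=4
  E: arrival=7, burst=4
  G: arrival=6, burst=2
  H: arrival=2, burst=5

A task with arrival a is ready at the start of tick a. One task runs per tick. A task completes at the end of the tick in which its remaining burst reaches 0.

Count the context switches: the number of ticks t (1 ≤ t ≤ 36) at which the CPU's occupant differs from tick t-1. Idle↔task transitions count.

context switches = 10

t=0: L0/L1/L2 = A/-/- → run A
t=1: L0/L1/L2 = AC/-/- → run A
t=2: L0/L1/L2 = CBH/-/- → run C
t=3: L0/L1/L2 = CBH/-/- → run C
t=4: L0/L1/L2 = CBH/-/- → run C
t=5: L0/L1/L2 = CBHD/-/- → run C
t=6: L0/L1/L2 = BHDG/C/- → run B
t=7: L0/L1/L2 = BHDGE/C/- → run B
t=8: L0/L1/L2 = BHDGE/C/- → run B
t=9: L0/L1/L2 = BHDGE/C/- → run B
t=10: L0/L1/L2 = HDGE/CB/- → run H
t=11: L0/L1/L2 = HDGE/CB/- → run H
t=12: L0/L1/L2 = HDGE/CB/- → run H
t=13: L0/L1/L2 = HDGE/CB/- → run H
t=14: L0/L1/L2 = DGE/CBH/- → run D
t=15: L0/L1/L2 = DGE/CBH/- → run D
t=16: L0/L1/L2 = DGE/CBH/- → run D
t=17: L0/L1/L2 = DGE/CBH/- → run D
t=18: L0/L1/L2 = GE/CBH/- → run G
t=19: L0/L1/L2 = GE/CBH/- → run G
t=20: L0/L1/L2 = E/CBH/- → run E
t=21: L0/L1/L2 = E/CBH/- → run E
t=22: L0/L1/L2 = E/CBH/- → run E
t=23: L0/L1/L2 = E/CBH/- → run E
t=24: L0/L1/L2 = -/CBH/- → run C
t=25: L0/L1/L2 = -/CBH/- → run C
t=26: L0/L1/L2 = -/BH/- → run B
t=27: L0/L1/L2 = -/BH/- → run B
t=28: L0/L1/L2 = -/BH/- → run B
t=29: L0/L1/L2 = -/H/- → run H
t=30: (idle)
t=31: (idle)
t=32: (idle)
t=33: (idle)
t=34: (idle)
t=35: (idle)
t=36: (idle)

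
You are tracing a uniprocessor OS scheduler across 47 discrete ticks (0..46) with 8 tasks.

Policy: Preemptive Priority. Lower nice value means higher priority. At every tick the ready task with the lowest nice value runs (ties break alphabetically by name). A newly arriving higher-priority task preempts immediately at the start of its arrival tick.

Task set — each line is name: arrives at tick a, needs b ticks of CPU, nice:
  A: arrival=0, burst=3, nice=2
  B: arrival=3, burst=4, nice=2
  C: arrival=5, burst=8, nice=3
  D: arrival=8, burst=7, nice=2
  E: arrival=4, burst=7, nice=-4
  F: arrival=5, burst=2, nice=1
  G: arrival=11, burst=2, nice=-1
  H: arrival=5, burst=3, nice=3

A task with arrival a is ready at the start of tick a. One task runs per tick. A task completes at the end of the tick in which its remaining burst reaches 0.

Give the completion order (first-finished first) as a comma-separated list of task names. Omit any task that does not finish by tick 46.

t=0: ready={A} → run A
t=1: ready={A} → run A
t=2: ready={A} → run A
t=3: ready={B} → run B
t=4: ready={B,E} → run E
t=5: ready={B,C,E,F,H} → run E
t=6: ready={B,C,E,F,H} → run E
t=7: ready={B,C,E,F,H} → run E
t=8: ready={B,C,D,E,F,H} → run E
t=9: ready={B,C,D,E,F,H} → run E
t=10: ready={B,C,D,E,F,H} → run E
t=11: ready={B,C,D,F,G,H} → run G
t=12: ready={B,C,D,F,G,H} → run G
t=13: ready={B,C,D,F,H} → run F
t=14: ready={B,C,D,F,H} → run F
t=15: ready={B,C,D,H} → run B
t=16: ready={B,C,D,H} → run B
t=17: ready={B,C,D,H} → run B
t=18: ready={C,D,H} → run D
t=19: ready={C,D,H} → run D
t=20: ready={C,D,H} → run D
t=21: ready={C,D,H} → run D
t=22: ready={C,D,H} → run D
t=23: ready={C,D,H} → run D
t=24: ready={C,D,H} → run D
t=25: ready={C,H} → run C
t=26: ready={C,H} → run C
t=27: ready={C,H} → run C
t=28: ready={C,H} → run C
t=29: ready={C,H} → run C
t=30: ready={C,H} → run C
t=31: ready={C,H} → run C
t=32: ready={C,H} → run C
t=33: ready={H} → run H
t=34: ready={H} → run H
t=35: ready={H} → run H
t=36: (idle)
t=37: (idle)
t=38: (idle)
t=39: (idle)
t=40: (idle)
t=41: (idle)
t=42: (idle)
t=43: (idle)
t=44: (idle)
t=45: (idle)
t=46: (idle)

completion order = A, E, G, F, B, D, C, H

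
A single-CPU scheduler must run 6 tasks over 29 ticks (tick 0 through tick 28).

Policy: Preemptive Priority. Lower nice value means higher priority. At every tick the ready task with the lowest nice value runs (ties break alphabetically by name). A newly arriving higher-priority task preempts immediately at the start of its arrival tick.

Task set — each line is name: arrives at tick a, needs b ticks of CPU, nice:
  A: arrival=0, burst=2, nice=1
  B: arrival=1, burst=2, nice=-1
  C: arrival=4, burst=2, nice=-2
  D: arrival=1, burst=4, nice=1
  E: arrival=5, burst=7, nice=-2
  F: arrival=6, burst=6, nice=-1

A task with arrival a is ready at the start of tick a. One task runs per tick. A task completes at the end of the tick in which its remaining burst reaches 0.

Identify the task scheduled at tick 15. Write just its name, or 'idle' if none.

t=0: ready={A} → run A
t=1: ready={A,B,D} → run B
t=2: ready={A,B,D} → run B
t=3: ready={A,D} → run A
t=4: ready={C,D} → run C
t=5: ready={C,D,E} → run C
t=6: ready={D,E,F} → run E
t=7: ready={D,E,F} → run E
t=8: ready={D,E,F} → run E
t=9: ready={D,E,F} → run E
t=10: ready={D,E,F} → run E
t=11: ready={D,E,F} → run E
t=12: ready={D,E,F} → run E
t=13: ready={D,F} → run F
t=14: ready={D,F} → run F
t=15: ready={D,F} → run F
t=16: ready={D,F} → run F
t=17: ready={D,F} → run F
t=18: ready={D,F} → run F
t=19: ready={D} → run D
t=20: ready={D} → run D
t=21: ready={D} → run D
t=22: ready={D} → run D
t=23: (idle)
t=24: (idle)
t=25: (idle)
t=26: (idle)
t=27: (idle)
t=28: (idle)

running at tick 15 = F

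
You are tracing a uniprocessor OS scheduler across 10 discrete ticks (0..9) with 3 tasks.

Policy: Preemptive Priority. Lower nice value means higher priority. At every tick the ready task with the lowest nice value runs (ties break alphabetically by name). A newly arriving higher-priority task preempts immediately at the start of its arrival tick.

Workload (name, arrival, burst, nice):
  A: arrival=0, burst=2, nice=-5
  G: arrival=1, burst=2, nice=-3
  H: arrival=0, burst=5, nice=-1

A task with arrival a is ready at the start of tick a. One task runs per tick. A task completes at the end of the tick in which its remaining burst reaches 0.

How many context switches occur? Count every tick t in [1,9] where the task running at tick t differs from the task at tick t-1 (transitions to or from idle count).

context switches = 3

t=0: ready={A,H} → run A
t=1: ready={A,G,H} → run A
t=2: ready={G,H} → run G
t=3: ready={G,H} → run G
t=4: ready={H} → run H
t=5: ready={H} → run H
t=6: ready={H} → run H
t=7: ready={H} → run H
t=8: ready={H} → run H
t=9: (idle)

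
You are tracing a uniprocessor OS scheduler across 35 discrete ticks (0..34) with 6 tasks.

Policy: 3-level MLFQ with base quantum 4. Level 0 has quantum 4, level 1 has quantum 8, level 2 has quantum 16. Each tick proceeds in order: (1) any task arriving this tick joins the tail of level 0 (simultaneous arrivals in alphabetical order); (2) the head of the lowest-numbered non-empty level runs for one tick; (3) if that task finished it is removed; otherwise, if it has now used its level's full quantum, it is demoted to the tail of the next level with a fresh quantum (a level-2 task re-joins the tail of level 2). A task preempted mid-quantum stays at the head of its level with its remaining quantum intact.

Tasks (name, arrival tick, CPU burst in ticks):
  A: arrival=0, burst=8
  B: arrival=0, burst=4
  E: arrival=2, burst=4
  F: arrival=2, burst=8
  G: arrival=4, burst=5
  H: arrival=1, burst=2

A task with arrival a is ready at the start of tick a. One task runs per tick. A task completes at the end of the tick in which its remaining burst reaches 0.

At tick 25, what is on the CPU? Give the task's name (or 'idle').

running at tick 25 = A

t=0: L0/L1/L2 = AB/-/- → run A
t=1: L0/L1/L2 = ABH/-/- → run A
t=2: L0/L1/L2 = ABHEF/-/- → run A
t=3: L0/L1/L2 = ABHEF/-/- → run A
t=4: L0/L1/L2 = BHEFG/A/- → run B
t=5: L0/L1/L2 = BHEFG/A/- → run B
t=6: L0/L1/L2 = BHEFG/A/- → run B
t=7: L0/L1/L2 = BHEFG/A/- → run B
t=8: L0/L1/L2 = HEFG/A/- → run H
t=9: L0/L1/L2 = HEFG/A/- → run H
t=10: L0/L1/L2 = EFG/A/- → run E
t=11: L0/L1/L2 = EFG/A/- → run E
t=12: L0/L1/L2 = EFG/A/- → run E
t=13: L0/L1/L2 = EFG/A/- → run E
t=14: L0/L1/L2 = FG/A/- → run F
t=15: L0/L1/L2 = FG/A/- → run F
t=16: L0/L1/L2 = FG/A/- → run F
t=17: L0/L1/L2 = FG/A/- → run F
t=18: L0/L1/L2 = G/AF/- → run G
t=19: L0/L1/L2 = G/AF/- → run G
t=20: L0/L1/L2 = G/AF/- → run G
t=21: L0/L1/L2 = G/AF/- → run G
t=22: L0/L1/L2 = -/AFG/- → run A
t=23: L0/L1/L2 = -/AFG/- → run A
t=24: L0/L1/L2 = -/AFG/- → run A
t=25: L0/L1/L2 = -/AFG/- → run A
t=26: L0/L1/L2 = -/FG/- → run F
t=27: L0/L1/L2 = -/FG/- → run F
t=28: L0/L1/L2 = -/FG/- → run F
t=29: L0/L1/L2 = -/FG/- → run F
t=30: L0/L1/L2 = -/G/- → run G
t=31: (idle)
t=32: (idle)
t=33: (idle)
t=34: (idle)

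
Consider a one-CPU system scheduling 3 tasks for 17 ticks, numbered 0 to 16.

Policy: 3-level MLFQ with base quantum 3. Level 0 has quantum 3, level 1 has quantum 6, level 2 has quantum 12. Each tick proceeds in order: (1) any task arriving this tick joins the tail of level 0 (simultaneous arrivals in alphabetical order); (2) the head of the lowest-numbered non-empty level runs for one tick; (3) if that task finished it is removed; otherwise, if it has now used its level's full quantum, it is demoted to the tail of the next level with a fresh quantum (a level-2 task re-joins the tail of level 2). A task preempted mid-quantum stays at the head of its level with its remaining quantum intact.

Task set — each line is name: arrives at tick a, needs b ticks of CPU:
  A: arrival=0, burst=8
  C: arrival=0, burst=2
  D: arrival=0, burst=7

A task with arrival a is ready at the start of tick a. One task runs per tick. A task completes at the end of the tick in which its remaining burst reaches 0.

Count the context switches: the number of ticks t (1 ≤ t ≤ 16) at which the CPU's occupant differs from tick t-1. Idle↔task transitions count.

context switches = 4

t=0: L0/L1/L2 = ACD/-/- → run A
t=1: L0/L1/L2 = ACD/-/- → run A
t=2: L0/L1/L2 = ACD/-/- → run A
t=3: L0/L1/L2 = CD/A/- → run C
t=4: L0/L1/L2 = CD/A/- → run C
t=5: L0/L1/L2 = D/A/- → run D
t=6: L0/L1/L2 = D/A/- → run D
t=7: L0/L1/L2 = D/A/- → run D
t=8: L0/L1/L2 = -/AD/- → run A
t=9: L0/L1/L2 = -/AD/- → run A
t=10: L0/L1/L2 = -/AD/- → run A
t=11: L0/L1/L2 = -/AD/- → run A
t=12: L0/L1/L2 = -/AD/- → run A
t=13: L0/L1/L2 = -/D/- → run D
t=14: L0/L1/L2 = -/D/- → run D
t=15: L0/L1/L2 = -/D/- → run D
t=16: L0/L1/L2 = -/D/- → run D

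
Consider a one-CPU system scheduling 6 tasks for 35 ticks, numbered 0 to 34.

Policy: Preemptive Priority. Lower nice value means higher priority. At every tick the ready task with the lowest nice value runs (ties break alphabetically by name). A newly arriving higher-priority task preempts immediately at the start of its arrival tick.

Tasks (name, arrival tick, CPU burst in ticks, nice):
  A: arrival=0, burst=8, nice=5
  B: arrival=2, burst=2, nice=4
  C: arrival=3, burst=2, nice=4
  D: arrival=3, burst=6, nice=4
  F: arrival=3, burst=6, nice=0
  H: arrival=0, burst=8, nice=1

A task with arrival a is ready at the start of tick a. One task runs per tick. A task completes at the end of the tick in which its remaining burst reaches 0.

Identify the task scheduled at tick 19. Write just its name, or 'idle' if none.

running at tick 19 = D

t=0: ready={A,H} → run H
t=1: ready={A,H} → run H
t=2: ready={A,B,H} → run H
t=3: ready={A,B,C,D,F,H} → run F
t=4: ready={A,B,C,D,F,H} → run F
t=5: ready={A,B,C,D,F,H} → run F
t=6: ready={A,B,C,D,F,H} → run F
t=7: ready={A,B,C,D,F,H} → run F
t=8: ready={A,B,C,D,F,H} → run F
t=9: ready={A,B,C,D,H} → run H
t=10: ready={A,B,C,D,H} → run H
t=11: ready={A,B,C,D,H} → run H
t=12: ready={A,B,C,D,H} → run H
t=13: ready={A,B,C,D,H} → run H
t=14: ready={A,B,C,D} → run B
t=15: ready={A,B,C,D} → run B
t=16: ready={A,C,D} → run C
t=17: ready={A,C,D} → run C
t=18: ready={A,D} → run D
t=19: ready={A,D} → run D
t=20: ready={A,D} → run D
t=21: ready={A,D} → run D
t=22: ready={A,D} → run D
t=23: ready={A,D} → run D
t=24: ready={A} → run A
t=25: ready={A} → run A
t=26: ready={A} → run A
t=27: ready={A} → run A
t=28: ready={A} → run A
t=29: ready={A} → run A
t=30: ready={A} → run A
t=31: ready={A} → run A
t=32: (idle)
t=33: (idle)
t=34: (idle)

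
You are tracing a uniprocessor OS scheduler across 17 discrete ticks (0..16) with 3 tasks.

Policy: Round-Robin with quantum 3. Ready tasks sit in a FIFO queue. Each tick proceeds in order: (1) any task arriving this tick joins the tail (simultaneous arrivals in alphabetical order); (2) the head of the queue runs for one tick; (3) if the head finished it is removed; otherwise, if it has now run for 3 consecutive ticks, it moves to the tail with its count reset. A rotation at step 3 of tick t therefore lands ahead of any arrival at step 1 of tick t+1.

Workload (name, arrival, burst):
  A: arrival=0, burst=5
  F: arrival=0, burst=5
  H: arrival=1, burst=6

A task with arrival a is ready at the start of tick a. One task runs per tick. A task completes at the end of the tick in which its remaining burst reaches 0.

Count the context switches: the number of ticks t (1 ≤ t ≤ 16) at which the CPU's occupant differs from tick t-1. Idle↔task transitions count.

context switches = 6

t=0: queue=[A,F] q_used=0 → run A
t=1: queue=[A,F,H] q_used=1 → run A
t=2: queue=[A,F,H] q_used=2 → run A
t=3: queue=[F,H,A] q_used=0 → run F
t=4: queue=[F,H,A] q_used=1 → run F
t=5: queue=[F,H,A] q_used=2 → run F
t=6: queue=[H,A,F] q_used=0 → run H
t=7: queue=[H,A,F] q_used=1 → run H
t=8: queue=[H,A,F] q_used=2 → run H
t=9: queue=[A,F,H] q_used=0 → run A
t=10: queue=[A,F,H] q_used=1 → run A
t=11: queue=[F,H] q_used=0 → run F
t=12: queue=[F,H] q_used=1 → run F
t=13: queue=[H] q_used=0 → run H
t=14: queue=[H] q_used=1 → run H
t=15: queue=[H] q_used=2 → run H
t=16: (idle)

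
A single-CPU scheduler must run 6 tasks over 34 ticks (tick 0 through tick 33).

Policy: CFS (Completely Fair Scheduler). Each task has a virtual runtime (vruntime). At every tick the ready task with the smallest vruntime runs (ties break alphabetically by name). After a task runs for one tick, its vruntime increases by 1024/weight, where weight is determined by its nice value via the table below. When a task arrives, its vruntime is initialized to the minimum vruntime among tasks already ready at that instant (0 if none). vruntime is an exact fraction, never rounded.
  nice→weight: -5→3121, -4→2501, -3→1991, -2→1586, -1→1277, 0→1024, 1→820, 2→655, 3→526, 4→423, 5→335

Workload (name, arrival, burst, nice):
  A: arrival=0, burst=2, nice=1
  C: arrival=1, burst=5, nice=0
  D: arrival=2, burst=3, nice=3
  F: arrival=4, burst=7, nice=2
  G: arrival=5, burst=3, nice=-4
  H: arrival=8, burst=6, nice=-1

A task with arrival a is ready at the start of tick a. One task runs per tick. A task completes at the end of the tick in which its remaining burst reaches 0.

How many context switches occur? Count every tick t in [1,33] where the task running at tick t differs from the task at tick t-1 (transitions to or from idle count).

t=0: vr[A=0] → run A
t=1: vr[A=256/205 C=256/205] → run A
t=2: vr[C=256/205 D=256/205] → run C
t=3: vr[C=461/205 D=256/205] → run D
t=4: vr[C=461/205 D=172288/53915 F=461/205] → run C
t=5: vr[C=666/205 D=172288/53915 F=461/205 G=461/205] → run F
t=6: vr[C=666/205 D=172288/53915 F=20475/5371 G=461/205] → run G
t=7: vr[C=666/205 D=172288/53915 F=20475/5371 G=33241/12505] → run G
t=8: vr[C=666/205 D=172288/53915 F=20475/5371 G=38361/12505 H=38361/12505] → run G
t=9: vr[C=666/205 D=172288/53915 F=20475/5371 H=38361/12505] → run H
t=10: vr[C=666/205 D=172288/53915 F=20475/5371 H=61792117/15968885] → run D
t=11: vr[C=666/205 D=277248/53915 F=20475/5371 H=61792117/15968885] → run C
t=12: vr[C=871/205 D=277248/53915 F=20475/5371 H=61792117/15968885] → run F
t=13: vr[C=871/205 D=277248/53915 F=144359/26855 H=61792117/15968885] → run H
t=14: vr[C=871/205 D=277248/53915 F=144359/26855 H=74597237/15968885] → run C
t=15: vr[C=1076/205 D=277248/53915 F=144359/26855 H=74597237/15968885] → run H
t=16: vr[C=1076/205 D=277248/53915 F=144359/26855 H=87402357/15968885] → run D
t=17: vr[C=1076/205 F=144359/26855 H=87402357/15968885] → run C
t=18: vr[F=144359/26855 H=87402357/15968885] → run F
t=19: vr[F=186343/26855 H=87402357/15968885] → run H
t=20: vr[F=186343/26855 H=100207477/15968885] → run H
t=21: vr[F=186343/26855 H=113012597/15968885] → run F
t=22: vr[F=228327/26855 H=113012597/15968885] → run H
t=23: vr[F=228327/26855] → run F
t=24: vr[F=270311/26855] → run F
t=25: vr[F=62459/5371] → run F
t=26: (idle)
t=27: (idle)
t=28: (idle)
t=29: (idle)
t=30: (idle)
t=31: (idle)
t=32: (idle)
t=33: (idle)

context switches = 20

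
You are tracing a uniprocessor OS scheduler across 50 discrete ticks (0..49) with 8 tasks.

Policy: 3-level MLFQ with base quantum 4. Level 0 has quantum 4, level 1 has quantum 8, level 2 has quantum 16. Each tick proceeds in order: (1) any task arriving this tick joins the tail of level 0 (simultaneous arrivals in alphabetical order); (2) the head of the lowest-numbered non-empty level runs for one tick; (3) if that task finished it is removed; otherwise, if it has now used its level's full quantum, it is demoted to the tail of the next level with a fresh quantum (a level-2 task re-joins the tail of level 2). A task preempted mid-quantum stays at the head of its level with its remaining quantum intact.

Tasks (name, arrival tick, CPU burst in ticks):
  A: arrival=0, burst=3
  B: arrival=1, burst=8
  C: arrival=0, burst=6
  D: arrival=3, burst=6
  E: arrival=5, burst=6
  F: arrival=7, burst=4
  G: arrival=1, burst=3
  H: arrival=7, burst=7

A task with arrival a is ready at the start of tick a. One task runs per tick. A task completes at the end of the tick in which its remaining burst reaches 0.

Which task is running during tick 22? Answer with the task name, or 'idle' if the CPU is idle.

running at tick 22 = F

t=0: L0/L1/L2 = AC/-/- → run A
t=1: L0/L1/L2 = ACBG/-/- → run A
t=2: L0/L1/L2 = ACBG/-/- → run A
t=3: L0/L1/L2 = CBGD/-/- → run C
t=4: L0/L1/L2 = CBGD/-/- → run C
t=5: L0/L1/L2 = CBGDE/-/- → run C
t=6: L0/L1/L2 = CBGDE/-/- → run C
t=7: L0/L1/L2 = BGDEFH/C/- → run B
t=8: L0/L1/L2 = BGDEFH/C/- → run B
t=9: L0/L1/L2 = BGDEFH/C/- → run B
t=10: L0/L1/L2 = BGDEFH/C/- → run B
t=11: L0/L1/L2 = GDEFH/CB/- → run G
t=12: L0/L1/L2 = GDEFH/CB/- → run G
t=13: L0/L1/L2 = GDEFH/CB/- → run G
t=14: L0/L1/L2 = DEFH/CB/- → run D
t=15: L0/L1/L2 = DEFH/CB/- → run D
t=16: L0/L1/L2 = DEFH/CB/- → run D
t=17: L0/L1/L2 = DEFH/CB/- → run D
t=18: L0/L1/L2 = EFH/CBD/- → run E
t=19: L0/L1/L2 = EFH/CBD/- → run E
t=20: L0/L1/L2 = EFH/CBD/- → run E
t=21: L0/L1/L2 = EFH/CBD/- → run E
t=22: L0/L1/L2 = FH/CBDE/- → run F
t=23: L0/L1/L2 = FH/CBDE/- → run F
t=24: L0/L1/L2 = FH/CBDE/- → run F
t=25: L0/L1/L2 = FH/CBDE/- → run F
t=26: L0/L1/L2 = H/CBDE/- → run H
t=27: L0/L1/L2 = H/CBDE/- → run H
t=28: L0/L1/L2 = H/CBDE/- → run H
t=29: L0/L1/L2 = H/CBDE/- → run H
t=30: L0/L1/L2 = -/CBDEH/- → run C
t=31: L0/L1/L2 = -/CBDEH/- → run C
t=32: L0/L1/L2 = -/BDEH/- → run B
t=33: L0/L1/L2 = -/BDEH/- → run B
t=34: L0/L1/L2 = -/BDEH/- → run B
t=35: L0/L1/L2 = -/BDEH/- → run B
t=36: L0/L1/L2 = -/DEH/- → run D
t=37: L0/L1/L2 = -/DEH/- → run D
t=38: L0/L1/L2 = -/EH/- → run E
t=39: L0/L1/L2 = -/EH/- → run E
t=40: L0/L1/L2 = -/H/- → run H
t=41: L0/L1/L2 = -/H/- → run H
t=42: L0/L1/L2 = -/H/- → run H
t=43: (idle)
t=44: (idle)
t=45: (idle)
t=46: (idle)
t=47: (idle)
t=48: (idle)
t=49: (idle)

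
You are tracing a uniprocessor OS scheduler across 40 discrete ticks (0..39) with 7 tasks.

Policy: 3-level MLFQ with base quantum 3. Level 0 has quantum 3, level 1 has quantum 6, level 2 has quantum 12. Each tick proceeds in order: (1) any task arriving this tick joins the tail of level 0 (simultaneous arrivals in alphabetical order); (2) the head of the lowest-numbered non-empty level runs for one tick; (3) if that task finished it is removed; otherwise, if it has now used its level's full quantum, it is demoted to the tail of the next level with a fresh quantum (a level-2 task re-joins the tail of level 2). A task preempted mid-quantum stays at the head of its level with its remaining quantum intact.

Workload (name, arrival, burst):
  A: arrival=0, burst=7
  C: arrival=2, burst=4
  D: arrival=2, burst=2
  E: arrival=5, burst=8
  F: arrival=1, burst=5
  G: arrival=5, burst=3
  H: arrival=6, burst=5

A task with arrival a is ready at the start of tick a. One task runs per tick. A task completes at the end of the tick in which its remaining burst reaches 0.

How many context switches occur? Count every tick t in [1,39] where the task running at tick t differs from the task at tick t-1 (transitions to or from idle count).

t=0: L0/L1/L2 = A/-/- → run A
t=1: L0/L1/L2 = AF/-/- → run A
t=2: L0/L1/L2 = AFCD/-/- → run A
t=3: L0/L1/L2 = FCD/A/- → run F
t=4: L0/L1/L2 = FCD/A/- → run F
t=5: L0/L1/L2 = FCDEG/A/- → run F
t=6: L0/L1/L2 = CDEGH/AF/- → run C
t=7: L0/L1/L2 = CDEGH/AF/- → run C
t=8: L0/L1/L2 = CDEGH/AF/- → run C
t=9: L0/L1/L2 = DEGH/AFC/- → run D
t=10: L0/L1/L2 = DEGH/AFC/- → run D
t=11: L0/L1/L2 = EGH/AFC/- → run E
t=12: L0/L1/L2 = EGH/AFC/- → run E
t=13: L0/L1/L2 = EGH/AFC/- → run E
t=14: L0/L1/L2 = GH/AFCE/- → run G
t=15: L0/L1/L2 = GH/AFCE/- → run G
t=16: L0/L1/L2 = GH/AFCE/- → run G
t=17: L0/L1/L2 = H/AFCE/- → run H
t=18: L0/L1/L2 = H/AFCE/- → run H
t=19: L0/L1/L2 = H/AFCE/- → run H
t=20: L0/L1/L2 = -/AFCEH/- → run A
t=21: L0/L1/L2 = -/AFCEH/- → run A
t=22: L0/L1/L2 = -/AFCEH/- → run A
t=23: L0/L1/L2 = -/AFCEH/- → run A
t=24: L0/L1/L2 = -/FCEH/- → run F
t=25: L0/L1/L2 = -/FCEH/- → run F
t=26: L0/L1/L2 = -/CEH/- → run C
t=27: L0/L1/L2 = -/EH/- → run E
t=28: L0/L1/L2 = -/EH/- → run E
t=29: L0/L1/L2 = -/EH/- → run E
t=30: L0/L1/L2 = -/EH/- → run E
t=31: L0/L1/L2 = -/EH/- → run E
t=32: L0/L1/L2 = -/H/- → run H
t=33: L0/L1/L2 = -/H/- → run H
t=34: (idle)
t=35: (idle)
t=36: (idle)
t=37: (idle)
t=38: (idle)
t=39: (idle)

context switches = 12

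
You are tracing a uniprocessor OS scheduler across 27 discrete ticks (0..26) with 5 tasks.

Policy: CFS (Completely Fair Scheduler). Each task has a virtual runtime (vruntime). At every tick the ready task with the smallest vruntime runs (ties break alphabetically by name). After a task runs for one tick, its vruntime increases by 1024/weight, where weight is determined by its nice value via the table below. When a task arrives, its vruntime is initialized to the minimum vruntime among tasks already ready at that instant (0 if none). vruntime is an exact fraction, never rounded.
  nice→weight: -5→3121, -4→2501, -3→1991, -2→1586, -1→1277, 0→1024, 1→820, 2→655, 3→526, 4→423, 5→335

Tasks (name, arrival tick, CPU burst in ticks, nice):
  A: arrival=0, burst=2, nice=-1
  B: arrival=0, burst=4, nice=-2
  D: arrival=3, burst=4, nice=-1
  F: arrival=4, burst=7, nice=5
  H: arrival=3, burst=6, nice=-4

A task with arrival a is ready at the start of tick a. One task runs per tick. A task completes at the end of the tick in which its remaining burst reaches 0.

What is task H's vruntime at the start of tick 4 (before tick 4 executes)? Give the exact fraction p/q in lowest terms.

t=0: vr[A=0 B=0] → run A
t=1: vr[A=1024/1277 B=0] → run B
t=2: vr[A=1024/1277 B=512/793] → run B
t=3: vr[A=1024/1277 B=1024/793 D=1024/1277 H=1024/1277] → run A
t=4: vr[B=1024/793 D=1024/1277 F=1024/1277 H=1024/1277] → run D
t=5: vr[B=1024/793 D=2048/1277 F=1024/1277 H=1024/1277] → run F
t=6: vr[B=1024/793 D=2048/1277 F=1650688/427795 H=1024/1277] → run H
t=7: vr[B=1024/793 D=2048/1277 F=1650688/427795 H=3868672/3193777] → run H
t=8: vr[B=1024/793 D=2048/1277 F=1650688/427795 H=5176320/3193777] → run B
t=9: vr[B=1536/793 D=2048/1277 F=1650688/427795 H=5176320/3193777] → run D
t=10: vr[B=1536/793 D=3072/1277 F=1650688/427795 H=5176320/3193777] → run H
t=11: vr[B=1536/793 D=3072/1277 F=1650688/427795 H=6483968/3193777] → run B
t=12: vr[D=3072/1277 F=1650688/427795 H=6483968/3193777] → run H
t=13: vr[D=3072/1277 F=1650688/427795 H=7791616/3193777] → run D
t=14: vr[D=4096/1277 F=1650688/427795 H=7791616/3193777] → run H
t=15: vr[D=4096/1277 F=1650688/427795 H=9099264/3193777] → run H
t=16: vr[D=4096/1277 F=1650688/427795] → run D
t=17: vr[F=1650688/427795] → run F
t=18: vr[F=2958336/427795] → run F
t=19: vr[F=4265984/427795] → run F
t=20: vr[F=5573632/427795] → run F
t=21: vr[F=1376256/85559] → run F
t=22: vr[F=8188928/427795] → run F
t=23: (idle)
t=24: (idle)
t=25: (idle)
t=26: (idle)

vruntime(H, start of tick 4) = 1024/1277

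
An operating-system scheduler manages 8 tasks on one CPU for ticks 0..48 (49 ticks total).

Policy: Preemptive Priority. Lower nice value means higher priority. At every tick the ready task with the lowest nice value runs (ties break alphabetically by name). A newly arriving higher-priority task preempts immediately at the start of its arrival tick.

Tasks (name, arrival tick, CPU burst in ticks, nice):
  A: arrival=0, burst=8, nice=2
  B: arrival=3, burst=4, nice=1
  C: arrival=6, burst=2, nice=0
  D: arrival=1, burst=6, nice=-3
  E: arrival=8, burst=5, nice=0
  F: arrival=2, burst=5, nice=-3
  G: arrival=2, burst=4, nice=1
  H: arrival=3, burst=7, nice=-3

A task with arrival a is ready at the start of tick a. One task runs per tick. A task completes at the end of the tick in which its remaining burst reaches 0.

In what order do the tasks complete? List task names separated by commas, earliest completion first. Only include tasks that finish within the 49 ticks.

t=0: ready={A} → run A
t=1: ready={A,D} → run D
t=2: ready={A,D,F,G} → run D
t=3: ready={A,B,D,F,G,H} → run D
t=4: ready={A,B,D,F,G,H} → run D
t=5: ready={A,B,D,F,G,H} → run D
t=6: ready={A,B,C,D,F,G,H} → run D
t=7: ready={A,B,C,F,G,H} → run F
t=8: ready={A,B,C,E,F,G,H} → run F
t=9: ready={A,B,C,E,F,G,H} → run F
t=10: ready={A,B,C,E,F,G,H} → run F
t=11: ready={A,B,C,E,F,G,H} → run F
t=12: ready={A,B,C,E,G,H} → run H
t=13: ready={A,B,C,E,G,H} → run H
t=14: ready={A,B,C,E,G,H} → run H
t=15: ready={A,B,C,E,G,H} → run H
t=16: ready={A,B,C,E,G,H} → run H
t=17: ready={A,B,C,E,G,H} → run H
t=18: ready={A,B,C,E,G,H} → run H
t=19: ready={A,B,C,E,G} → run C
t=20: ready={A,B,C,E,G} → run C
t=21: ready={A,B,E,G} → run E
t=22: ready={A,B,E,G} → run E
t=23: ready={A,B,E,G} → run E
t=24: ready={A,B,E,G} → run E
t=25: ready={A,B,E,G} → run E
t=26: ready={A,B,G} → run B
t=27: ready={A,B,G} → run B
t=28: ready={A,B,G} → run B
t=29: ready={A,B,G} → run B
t=30: ready={A,G} → run G
t=31: ready={A,G} → run G
t=32: ready={A,G} → run G
t=33: ready={A,G} → run G
t=34: ready={A} → run A
t=35: ready={A} → run A
t=36: ready={A} → run A
t=37: ready={A} → run A
t=38: ready={A} → run A
t=39: ready={A} → run A
t=40: ready={A} → run A
t=41: (idle)
t=42: (idle)
t=43: (idle)
t=44: (idle)
t=45: (idle)
t=46: (idle)
t=47: (idle)
t=48: (idle)

completion order = D, F, H, C, E, B, G, A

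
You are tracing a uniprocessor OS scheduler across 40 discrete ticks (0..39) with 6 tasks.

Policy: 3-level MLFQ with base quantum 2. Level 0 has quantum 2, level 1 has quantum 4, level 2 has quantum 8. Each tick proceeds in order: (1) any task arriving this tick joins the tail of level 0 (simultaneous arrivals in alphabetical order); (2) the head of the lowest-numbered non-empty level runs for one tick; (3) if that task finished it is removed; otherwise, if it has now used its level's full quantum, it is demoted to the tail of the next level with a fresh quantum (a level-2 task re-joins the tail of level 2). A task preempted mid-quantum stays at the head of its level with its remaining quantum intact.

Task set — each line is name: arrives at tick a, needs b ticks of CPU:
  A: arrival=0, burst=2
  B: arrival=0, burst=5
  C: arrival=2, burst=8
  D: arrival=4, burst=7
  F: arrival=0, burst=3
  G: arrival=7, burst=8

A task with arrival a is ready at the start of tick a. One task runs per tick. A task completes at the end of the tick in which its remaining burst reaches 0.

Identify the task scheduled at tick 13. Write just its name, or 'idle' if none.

t=0: L0/L1/L2 = ABF/-/- → run A
t=1: L0/L1/L2 = ABF/-/- → run A
t=2: L0/L1/L2 = BFC/-/- → run B
t=3: L0/L1/L2 = BFC/-/- → run B
t=4: L0/L1/L2 = FCD/B/- → run F
t=5: L0/L1/L2 = FCD/B/- → run F
t=6: L0/L1/L2 = CD/BF/- → run C
t=7: L0/L1/L2 = CDG/BF/- → run C
t=8: L0/L1/L2 = DG/BFC/- → run D
t=9: L0/L1/L2 = DG/BFC/- → run D
t=10: L0/L1/L2 = G/BFCD/- → run G
t=11: L0/L1/L2 = G/BFCD/- → run G
t=12: L0/L1/L2 = -/BFCDG/- → run B
t=13: L0/L1/L2 = -/BFCDG/- → run B
t=14: L0/L1/L2 = -/BFCDG/- → run B
t=15: L0/L1/L2 = -/FCDG/- → run F
t=16: L0/L1/L2 = -/CDG/- → run C
t=17: L0/L1/L2 = -/CDG/- → run C
t=18: L0/L1/L2 = -/CDG/- → run C
t=19: L0/L1/L2 = -/CDG/- → run C
t=20: L0/L1/L2 = -/DG/C → run D
t=21: L0/L1/L2 = -/DG/C → run D
t=22: L0/L1/L2 = -/DG/C → run D
t=23: L0/L1/L2 = -/DG/C → run D
t=24: L0/L1/L2 = -/G/CD → run G
t=25: L0/L1/L2 = -/G/CD → run G
t=26: L0/L1/L2 = -/G/CD → run G
t=27: L0/L1/L2 = -/G/CD → run G
t=28: L0/L1/L2 = -/-/CDG → run C
t=29: L0/L1/L2 = -/-/CDG → run C
t=30: L0/L1/L2 = -/-/DG → run D
t=31: L0/L1/L2 = -/-/G → run G
t=32: L0/L1/L2 = -/-/G → run G
t=33: (idle)
t=34: (idle)
t=35: (idle)
t=36: (idle)
t=37: (idle)
t=38: (idle)
t=39: (idle)

running at tick 13 = B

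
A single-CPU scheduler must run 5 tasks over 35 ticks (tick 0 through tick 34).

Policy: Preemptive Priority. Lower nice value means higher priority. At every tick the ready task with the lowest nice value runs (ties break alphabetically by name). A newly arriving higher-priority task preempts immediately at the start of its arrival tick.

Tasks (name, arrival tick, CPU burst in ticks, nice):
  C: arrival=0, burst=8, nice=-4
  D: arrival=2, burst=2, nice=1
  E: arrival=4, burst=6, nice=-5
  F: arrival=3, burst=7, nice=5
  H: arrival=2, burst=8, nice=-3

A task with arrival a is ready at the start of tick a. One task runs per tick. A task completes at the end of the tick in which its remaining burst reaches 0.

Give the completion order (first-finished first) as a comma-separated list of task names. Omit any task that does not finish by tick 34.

completion order = E, C, H, D, F

t=0: ready={C} → run C
t=1: ready={C} → run C
t=2: ready={C,D,H} → run C
t=3: ready={C,D,F,H} → run C
t=4: ready={C,D,E,F,H} → run E
t=5: ready={C,D,E,F,H} → run E
t=6: ready={C,D,E,F,H} → run E
t=7: ready={C,D,E,F,H} → run E
t=8: ready={C,D,E,F,H} → run E
t=9: ready={C,D,E,F,H} → run E
t=10: ready={C,D,F,H} → run C
t=11: ready={C,D,F,H} → run C
t=12: ready={C,D,F,H} → run C
t=13: ready={C,D,F,H} → run C
t=14: ready={D,F,H} → run H
t=15: ready={D,F,H} → run H
t=16: ready={D,F,H} → run H
t=17: ready={D,F,H} → run H
t=18: ready={D,F,H} → run H
t=19: ready={D,F,H} → run H
t=20: ready={D,F,H} → run H
t=21: ready={D,F,H} → run H
t=22: ready={D,F} → run D
t=23: ready={D,F} → run D
t=24: ready={F} → run F
t=25: ready={F} → run F
t=26: ready={F} → run F
t=27: ready={F} → run F
t=28: ready={F} → run F
t=29: ready={F} → run F
t=30: ready={F} → run F
t=31: (idle)
t=32: (idle)
t=33: (idle)
t=34: (idle)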